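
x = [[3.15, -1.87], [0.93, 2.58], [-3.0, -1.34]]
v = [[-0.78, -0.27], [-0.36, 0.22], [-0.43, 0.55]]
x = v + [[3.93, -1.60], [1.29, 2.36], [-2.57, -1.89]]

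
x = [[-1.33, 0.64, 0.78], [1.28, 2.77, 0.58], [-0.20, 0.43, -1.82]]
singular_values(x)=[3.11, 2.02, 1.48]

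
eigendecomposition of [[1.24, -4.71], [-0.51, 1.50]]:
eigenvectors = [[-0.96, 0.94], [-0.29, -0.34]]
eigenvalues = [-0.19, 2.93]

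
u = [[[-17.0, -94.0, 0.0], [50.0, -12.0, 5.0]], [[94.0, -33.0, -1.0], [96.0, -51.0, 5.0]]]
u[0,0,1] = -94.0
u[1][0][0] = 94.0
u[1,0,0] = 94.0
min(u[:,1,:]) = -51.0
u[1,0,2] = -1.0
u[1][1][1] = -51.0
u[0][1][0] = 50.0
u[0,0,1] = -94.0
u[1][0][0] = 94.0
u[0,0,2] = 0.0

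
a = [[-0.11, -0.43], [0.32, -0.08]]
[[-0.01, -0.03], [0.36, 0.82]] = a @[[1.05, 2.44],  [-0.24, -0.55]]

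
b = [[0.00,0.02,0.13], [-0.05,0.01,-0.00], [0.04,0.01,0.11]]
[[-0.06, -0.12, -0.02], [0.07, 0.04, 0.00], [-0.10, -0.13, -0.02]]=b @ [[-1.69, -1.13, 0.15],[-1.91, -1.85, 0.75],[-0.16, -0.63, -0.27]]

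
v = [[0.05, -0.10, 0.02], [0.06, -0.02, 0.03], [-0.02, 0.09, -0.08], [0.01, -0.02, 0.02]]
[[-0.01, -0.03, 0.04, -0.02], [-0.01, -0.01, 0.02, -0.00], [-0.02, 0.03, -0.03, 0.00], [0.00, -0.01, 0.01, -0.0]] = v @ [[-0.31, -0.09, 0.26, -0.08], [-0.02, 0.29, -0.33, 0.25], [0.26, -0.04, -0.1, 0.24]]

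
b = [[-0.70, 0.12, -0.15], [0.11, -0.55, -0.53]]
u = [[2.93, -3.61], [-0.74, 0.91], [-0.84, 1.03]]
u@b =[[-2.45,2.34,1.47], [0.62,-0.59,-0.37], [0.7,-0.67,-0.42]]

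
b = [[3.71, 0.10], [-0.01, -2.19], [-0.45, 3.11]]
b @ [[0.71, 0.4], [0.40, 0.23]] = [[2.67, 1.51], [-0.88, -0.51], [0.92, 0.54]]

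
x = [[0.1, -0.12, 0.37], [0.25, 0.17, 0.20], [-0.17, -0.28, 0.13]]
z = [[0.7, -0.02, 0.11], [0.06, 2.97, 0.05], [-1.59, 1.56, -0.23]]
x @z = [[-0.53, 0.22, -0.08], [-0.13, 0.81, -0.01], [-0.34, -0.63, -0.06]]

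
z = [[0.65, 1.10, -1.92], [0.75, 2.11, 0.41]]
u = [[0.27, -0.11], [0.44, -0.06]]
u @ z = [[0.09,  0.06,  -0.56], [0.24,  0.36,  -0.87]]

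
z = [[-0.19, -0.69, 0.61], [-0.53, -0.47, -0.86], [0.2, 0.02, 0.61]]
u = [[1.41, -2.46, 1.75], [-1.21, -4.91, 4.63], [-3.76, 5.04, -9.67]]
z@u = [[-1.73,6.93,-9.43],[3.06,-0.72,5.21],[-2.04,2.48,-5.46]]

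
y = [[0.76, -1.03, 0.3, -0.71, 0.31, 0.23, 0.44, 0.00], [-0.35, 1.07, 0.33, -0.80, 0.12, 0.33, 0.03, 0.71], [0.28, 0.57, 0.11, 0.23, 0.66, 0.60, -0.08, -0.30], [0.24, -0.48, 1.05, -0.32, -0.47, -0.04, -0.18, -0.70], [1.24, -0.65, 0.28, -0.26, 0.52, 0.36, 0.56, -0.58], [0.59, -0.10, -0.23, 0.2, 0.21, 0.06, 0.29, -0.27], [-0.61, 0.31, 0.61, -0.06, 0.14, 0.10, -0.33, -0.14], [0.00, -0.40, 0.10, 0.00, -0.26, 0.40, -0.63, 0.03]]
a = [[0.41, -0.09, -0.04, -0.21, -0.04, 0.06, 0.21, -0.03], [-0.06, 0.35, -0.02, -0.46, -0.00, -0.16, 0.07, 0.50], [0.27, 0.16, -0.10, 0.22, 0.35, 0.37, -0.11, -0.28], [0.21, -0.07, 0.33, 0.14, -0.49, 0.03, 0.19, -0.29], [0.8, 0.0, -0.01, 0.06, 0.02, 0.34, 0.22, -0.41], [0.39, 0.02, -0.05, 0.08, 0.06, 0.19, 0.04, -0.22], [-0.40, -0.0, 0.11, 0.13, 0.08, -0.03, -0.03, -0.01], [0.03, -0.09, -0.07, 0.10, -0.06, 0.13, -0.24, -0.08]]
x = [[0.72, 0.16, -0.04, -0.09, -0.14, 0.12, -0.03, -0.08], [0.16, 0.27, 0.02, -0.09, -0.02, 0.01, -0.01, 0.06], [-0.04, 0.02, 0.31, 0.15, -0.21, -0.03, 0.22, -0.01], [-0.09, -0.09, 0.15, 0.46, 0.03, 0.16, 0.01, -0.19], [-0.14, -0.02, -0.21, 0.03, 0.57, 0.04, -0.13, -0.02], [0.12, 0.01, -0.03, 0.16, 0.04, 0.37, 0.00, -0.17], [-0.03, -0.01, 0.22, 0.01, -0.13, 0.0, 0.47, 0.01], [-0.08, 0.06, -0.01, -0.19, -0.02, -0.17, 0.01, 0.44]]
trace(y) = 1.90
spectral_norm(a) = 1.40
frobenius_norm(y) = 3.80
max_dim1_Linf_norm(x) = 0.72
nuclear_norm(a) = 3.72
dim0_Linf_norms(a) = [0.8, 0.35, 0.33, 0.46, 0.49, 0.37, 0.24, 0.5]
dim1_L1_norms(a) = [1.09, 1.62, 1.86, 1.75, 1.86, 1.05, 0.79, 0.8]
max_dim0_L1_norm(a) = 2.57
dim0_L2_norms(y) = [1.76, 1.86, 1.35, 1.19, 1.08, 0.91, 1.07, 1.23]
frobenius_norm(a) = 1.86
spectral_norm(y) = 2.60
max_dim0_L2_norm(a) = 1.11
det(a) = 0.00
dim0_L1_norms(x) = [1.38, 0.64, 0.99, 1.18, 1.16, 0.9, 0.88, 0.98]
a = y @ x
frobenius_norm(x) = 1.55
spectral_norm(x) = 0.89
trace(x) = 3.61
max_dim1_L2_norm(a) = 0.99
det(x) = 0.00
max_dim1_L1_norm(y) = 4.45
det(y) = 0.00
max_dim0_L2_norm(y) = 1.86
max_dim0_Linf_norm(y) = 1.24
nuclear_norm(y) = 8.40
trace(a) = 0.90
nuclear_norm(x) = 3.61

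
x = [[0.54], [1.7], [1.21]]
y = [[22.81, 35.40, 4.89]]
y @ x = [[78.41]]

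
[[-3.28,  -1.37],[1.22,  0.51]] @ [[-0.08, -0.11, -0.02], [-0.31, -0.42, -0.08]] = [[0.69, 0.94, 0.18], [-0.26, -0.35, -0.07]]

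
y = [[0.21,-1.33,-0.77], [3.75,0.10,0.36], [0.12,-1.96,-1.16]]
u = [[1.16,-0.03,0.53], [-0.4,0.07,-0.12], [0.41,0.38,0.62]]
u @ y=[[0.19, -2.58, -1.52], [0.16, 0.77, 0.47], [1.59, -1.72, -0.90]]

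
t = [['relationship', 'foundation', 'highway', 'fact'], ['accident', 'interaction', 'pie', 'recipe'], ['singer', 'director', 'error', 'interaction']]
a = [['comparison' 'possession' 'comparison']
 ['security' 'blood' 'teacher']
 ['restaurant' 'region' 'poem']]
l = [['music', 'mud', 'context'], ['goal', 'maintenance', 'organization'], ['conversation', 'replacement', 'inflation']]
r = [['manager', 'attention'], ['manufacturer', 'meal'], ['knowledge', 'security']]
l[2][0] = 'conversation'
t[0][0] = 'relationship'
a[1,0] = 'security'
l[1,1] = 'maintenance'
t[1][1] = 'interaction'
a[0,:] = ['comparison', 'possession', 'comparison']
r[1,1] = 'meal'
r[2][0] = 'knowledge'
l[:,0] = ['music', 'goal', 'conversation']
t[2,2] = 'error'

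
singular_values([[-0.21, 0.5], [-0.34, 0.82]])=[1.04, 0.0]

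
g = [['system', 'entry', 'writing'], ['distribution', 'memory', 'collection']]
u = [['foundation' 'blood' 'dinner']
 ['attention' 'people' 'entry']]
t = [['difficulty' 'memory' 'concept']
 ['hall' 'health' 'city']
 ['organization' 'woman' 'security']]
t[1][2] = 'city'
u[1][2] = 'entry'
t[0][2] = 'concept'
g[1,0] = 'distribution'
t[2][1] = 'woman'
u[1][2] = 'entry'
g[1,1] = 'memory'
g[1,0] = 'distribution'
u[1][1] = 'people'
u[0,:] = ['foundation', 'blood', 'dinner']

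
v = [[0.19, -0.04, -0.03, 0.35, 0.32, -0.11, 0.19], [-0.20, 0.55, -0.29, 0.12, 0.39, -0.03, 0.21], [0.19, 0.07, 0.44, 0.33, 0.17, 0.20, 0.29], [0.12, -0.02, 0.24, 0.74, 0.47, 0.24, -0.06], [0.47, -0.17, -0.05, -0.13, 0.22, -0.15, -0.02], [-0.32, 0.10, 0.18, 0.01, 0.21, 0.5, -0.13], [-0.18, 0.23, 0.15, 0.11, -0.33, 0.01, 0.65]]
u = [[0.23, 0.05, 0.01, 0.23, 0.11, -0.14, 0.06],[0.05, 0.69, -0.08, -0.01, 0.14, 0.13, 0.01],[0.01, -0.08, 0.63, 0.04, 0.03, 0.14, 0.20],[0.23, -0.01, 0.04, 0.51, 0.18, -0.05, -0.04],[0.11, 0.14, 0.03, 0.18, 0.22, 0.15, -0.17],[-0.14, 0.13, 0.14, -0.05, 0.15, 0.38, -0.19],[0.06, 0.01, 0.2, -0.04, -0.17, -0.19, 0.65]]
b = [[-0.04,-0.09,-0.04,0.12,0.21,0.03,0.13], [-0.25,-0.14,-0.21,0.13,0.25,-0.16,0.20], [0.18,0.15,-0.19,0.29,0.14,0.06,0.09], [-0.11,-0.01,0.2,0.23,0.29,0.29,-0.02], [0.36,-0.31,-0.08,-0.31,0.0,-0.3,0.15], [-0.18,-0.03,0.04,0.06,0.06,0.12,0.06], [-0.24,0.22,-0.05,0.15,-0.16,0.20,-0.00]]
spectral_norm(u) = 0.93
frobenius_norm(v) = 1.95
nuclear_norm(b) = 2.50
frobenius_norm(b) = 1.24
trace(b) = -0.02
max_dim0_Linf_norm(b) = 0.36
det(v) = -0.00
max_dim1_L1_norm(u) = 1.32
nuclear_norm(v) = 4.31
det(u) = -0.00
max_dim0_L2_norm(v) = 0.91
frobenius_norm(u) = 1.56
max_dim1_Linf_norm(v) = 0.74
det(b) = -0.00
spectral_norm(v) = 1.23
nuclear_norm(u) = 3.32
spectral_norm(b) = 0.87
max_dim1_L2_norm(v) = 0.95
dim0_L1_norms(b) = [1.36, 0.95, 0.81, 1.29, 1.11, 1.16, 0.65]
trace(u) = 3.31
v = b + u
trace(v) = 3.29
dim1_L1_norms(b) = [0.66, 1.34, 1.1, 1.15, 1.51, 0.55, 1.02]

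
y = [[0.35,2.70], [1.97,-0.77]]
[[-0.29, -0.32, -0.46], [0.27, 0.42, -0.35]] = y@[[0.09, 0.16, -0.23], [-0.12, -0.14, -0.14]]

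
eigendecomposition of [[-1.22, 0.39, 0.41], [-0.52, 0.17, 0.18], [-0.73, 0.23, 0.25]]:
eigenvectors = [[(-0.81+0j), 0.31+0.16j, 0.31-0.16j], [-0.34+0.00j, 0.78+0.00j, (0.78-0j)], [(-0.48+0j), (0.2+0.48j), 0.20-0.48j]]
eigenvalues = [(-0.81+0j), (0.01+0j), (0.01-0j)]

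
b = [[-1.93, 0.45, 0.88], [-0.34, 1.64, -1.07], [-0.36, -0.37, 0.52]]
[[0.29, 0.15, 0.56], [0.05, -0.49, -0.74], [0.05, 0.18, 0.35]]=b @ [[-0.15,-0.0,-0.45], [-0.0,-0.14,-0.58], [-0.0,0.24,-0.05]]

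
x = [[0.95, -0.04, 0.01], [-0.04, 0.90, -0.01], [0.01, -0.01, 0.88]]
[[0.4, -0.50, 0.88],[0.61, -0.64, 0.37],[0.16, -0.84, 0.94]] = x @ [[0.45, -0.55, 0.94], [0.7, -0.75, 0.47], [0.19, -0.96, 1.06]]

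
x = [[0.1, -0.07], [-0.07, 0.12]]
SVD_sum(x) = [[0.08, -0.09], [-0.09, 0.10]] + [[0.02, 0.02], [0.02, 0.02]]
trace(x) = 0.22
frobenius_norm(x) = 0.18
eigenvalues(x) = [0.04, 0.18]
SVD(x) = [[-0.66, 0.76], [0.76, 0.66]] @ diag([0.18071067811865474, 0.03928932188134525]) @ [[-0.66, 0.76], [0.76, 0.66]]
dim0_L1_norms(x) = [0.17, 0.19]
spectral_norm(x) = 0.18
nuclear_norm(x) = 0.22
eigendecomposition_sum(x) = [[0.02, 0.02],[0.02, 0.02]] + [[0.08, -0.09], [-0.09, 0.10]]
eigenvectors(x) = [[-0.76, 0.66],[-0.66, -0.76]]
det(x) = 0.01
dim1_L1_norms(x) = [0.17, 0.19]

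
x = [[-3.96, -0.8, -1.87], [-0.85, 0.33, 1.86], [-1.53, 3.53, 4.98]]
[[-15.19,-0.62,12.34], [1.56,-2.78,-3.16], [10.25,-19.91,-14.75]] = x @ [[2.68, 1.2, -1.72], [1.54, -5.05, -1.89], [1.79, -0.05, -2.15]]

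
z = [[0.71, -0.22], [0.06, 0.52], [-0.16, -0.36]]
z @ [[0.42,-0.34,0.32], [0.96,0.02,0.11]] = [[0.09, -0.25, 0.20], [0.52, -0.01, 0.08], [-0.41, 0.05, -0.09]]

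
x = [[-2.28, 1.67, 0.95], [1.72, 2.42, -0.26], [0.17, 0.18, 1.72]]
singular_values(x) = [3.05, 2.98, 1.62]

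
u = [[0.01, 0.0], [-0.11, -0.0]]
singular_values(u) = [0.11, -0.0]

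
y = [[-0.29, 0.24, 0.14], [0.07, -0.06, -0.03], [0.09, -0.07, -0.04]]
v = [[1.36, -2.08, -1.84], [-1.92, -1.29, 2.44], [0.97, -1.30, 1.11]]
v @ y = [[-0.71, 0.58, 0.33], [0.69, -0.55, -0.33], [-0.27, 0.23, 0.13]]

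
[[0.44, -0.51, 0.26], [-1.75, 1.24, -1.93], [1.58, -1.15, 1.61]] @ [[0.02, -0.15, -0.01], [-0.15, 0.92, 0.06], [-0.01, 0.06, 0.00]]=[[0.08, -0.52, -0.03], [-0.20, 1.29, 0.09], [0.19, -1.2, -0.08]]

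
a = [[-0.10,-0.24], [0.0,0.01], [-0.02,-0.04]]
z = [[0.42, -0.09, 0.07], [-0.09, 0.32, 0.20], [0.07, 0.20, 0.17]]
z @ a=[[-0.04, -0.10], [0.0, 0.02], [-0.01, -0.02]]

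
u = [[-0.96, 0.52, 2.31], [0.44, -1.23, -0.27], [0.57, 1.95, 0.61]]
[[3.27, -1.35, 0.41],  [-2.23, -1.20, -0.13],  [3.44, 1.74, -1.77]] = u@[[-0.22, -0.01, -1.51],[1.52, 1.16, -0.35],[0.98, -0.85, -0.37]]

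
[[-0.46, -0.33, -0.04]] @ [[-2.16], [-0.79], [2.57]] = [[1.15]]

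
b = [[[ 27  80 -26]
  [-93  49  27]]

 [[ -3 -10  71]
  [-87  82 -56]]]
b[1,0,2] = 71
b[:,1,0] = [-93, -87]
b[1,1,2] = -56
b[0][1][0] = -93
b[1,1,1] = 82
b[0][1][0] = -93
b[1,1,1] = 82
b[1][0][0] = -3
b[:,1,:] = [[-93, 49, 27], [-87, 82, -56]]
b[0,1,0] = -93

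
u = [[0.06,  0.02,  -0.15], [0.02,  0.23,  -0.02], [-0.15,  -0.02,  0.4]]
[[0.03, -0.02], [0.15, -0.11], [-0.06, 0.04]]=u@[[0.61, -0.45], [0.62, -0.45], [0.11, -0.08]]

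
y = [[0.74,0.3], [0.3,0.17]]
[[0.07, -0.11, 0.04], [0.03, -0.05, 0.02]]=y@[[0.09, -0.14, 0.05], [0.01, -0.02, 0.01]]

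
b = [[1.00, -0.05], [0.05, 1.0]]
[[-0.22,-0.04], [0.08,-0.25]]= b @ [[-0.22,-0.05],[0.09,-0.25]]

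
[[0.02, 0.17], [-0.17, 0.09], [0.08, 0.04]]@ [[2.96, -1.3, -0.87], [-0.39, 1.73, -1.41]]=[[-0.01, 0.27, -0.26], [-0.54, 0.38, 0.02], [0.22, -0.03, -0.13]]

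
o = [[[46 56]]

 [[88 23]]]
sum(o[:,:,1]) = 79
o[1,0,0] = 88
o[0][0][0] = 46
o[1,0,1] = 23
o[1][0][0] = 88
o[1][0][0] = 88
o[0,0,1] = 56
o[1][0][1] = 23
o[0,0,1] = 56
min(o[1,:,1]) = 23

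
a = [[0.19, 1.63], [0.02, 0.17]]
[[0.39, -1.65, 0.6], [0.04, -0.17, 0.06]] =a@[[1.00,-0.0,-0.18], [0.12,-1.01,0.39]]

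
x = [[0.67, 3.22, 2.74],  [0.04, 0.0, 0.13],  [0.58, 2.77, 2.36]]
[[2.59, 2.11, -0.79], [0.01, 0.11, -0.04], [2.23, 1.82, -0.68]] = x @[[0.21, 0.31, -0.11], [0.76, -0.04, -0.01], [0.00, 0.74, -0.25]]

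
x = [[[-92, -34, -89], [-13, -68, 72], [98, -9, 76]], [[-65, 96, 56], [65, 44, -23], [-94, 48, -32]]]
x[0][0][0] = -92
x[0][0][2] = -89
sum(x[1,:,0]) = -94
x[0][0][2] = -89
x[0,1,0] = -13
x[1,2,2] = -32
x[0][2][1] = -9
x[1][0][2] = 56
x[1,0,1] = 96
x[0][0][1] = -34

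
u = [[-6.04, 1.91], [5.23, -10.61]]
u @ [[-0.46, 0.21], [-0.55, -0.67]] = [[1.73, -2.55], [3.43, 8.21]]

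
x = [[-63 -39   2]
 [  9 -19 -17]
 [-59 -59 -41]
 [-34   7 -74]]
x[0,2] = 2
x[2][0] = -59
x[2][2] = -41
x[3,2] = -74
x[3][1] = 7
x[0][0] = -63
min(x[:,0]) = -63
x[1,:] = [9, -19, -17]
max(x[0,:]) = 2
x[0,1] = -39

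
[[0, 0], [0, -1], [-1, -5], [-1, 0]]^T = [[0, 0, -1, -1], [0, -1, -5, 0]]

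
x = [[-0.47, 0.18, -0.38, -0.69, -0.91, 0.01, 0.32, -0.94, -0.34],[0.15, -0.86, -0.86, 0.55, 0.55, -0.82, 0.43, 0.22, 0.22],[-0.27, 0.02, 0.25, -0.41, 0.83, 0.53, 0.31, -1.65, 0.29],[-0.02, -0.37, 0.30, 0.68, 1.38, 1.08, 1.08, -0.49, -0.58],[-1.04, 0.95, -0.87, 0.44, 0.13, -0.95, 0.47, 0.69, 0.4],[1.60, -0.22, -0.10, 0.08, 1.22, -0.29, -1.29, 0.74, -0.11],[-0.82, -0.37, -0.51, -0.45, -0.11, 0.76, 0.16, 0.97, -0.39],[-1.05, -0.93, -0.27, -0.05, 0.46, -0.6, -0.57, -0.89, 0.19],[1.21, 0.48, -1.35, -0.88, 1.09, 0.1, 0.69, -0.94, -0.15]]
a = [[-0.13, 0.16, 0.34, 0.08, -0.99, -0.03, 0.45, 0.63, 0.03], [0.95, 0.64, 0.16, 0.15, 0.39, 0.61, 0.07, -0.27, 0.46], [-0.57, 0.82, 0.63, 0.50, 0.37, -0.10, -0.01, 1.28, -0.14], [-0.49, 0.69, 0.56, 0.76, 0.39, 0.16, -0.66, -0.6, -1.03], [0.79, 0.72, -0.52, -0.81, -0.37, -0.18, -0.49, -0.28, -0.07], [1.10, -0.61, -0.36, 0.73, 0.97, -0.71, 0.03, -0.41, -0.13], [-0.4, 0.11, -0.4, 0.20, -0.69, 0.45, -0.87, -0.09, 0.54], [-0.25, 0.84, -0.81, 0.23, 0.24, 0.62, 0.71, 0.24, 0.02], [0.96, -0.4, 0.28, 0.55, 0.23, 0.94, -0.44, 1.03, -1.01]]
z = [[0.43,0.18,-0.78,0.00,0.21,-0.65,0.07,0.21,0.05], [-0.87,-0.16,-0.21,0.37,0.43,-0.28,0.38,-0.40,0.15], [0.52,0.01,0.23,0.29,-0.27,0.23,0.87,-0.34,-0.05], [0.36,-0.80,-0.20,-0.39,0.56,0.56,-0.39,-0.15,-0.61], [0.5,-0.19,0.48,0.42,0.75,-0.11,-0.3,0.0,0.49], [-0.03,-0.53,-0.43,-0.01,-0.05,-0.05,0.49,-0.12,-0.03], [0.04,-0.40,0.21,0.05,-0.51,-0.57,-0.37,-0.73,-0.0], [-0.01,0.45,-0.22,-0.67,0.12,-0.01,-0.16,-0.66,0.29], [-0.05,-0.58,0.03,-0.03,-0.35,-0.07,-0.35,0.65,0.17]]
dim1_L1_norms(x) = [4.24, 4.66, 4.56, 5.98, 5.94, 5.65, 4.54, 5.01, 6.89]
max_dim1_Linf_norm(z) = 0.87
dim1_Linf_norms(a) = [0.99, 0.95, 1.28, 1.03, 0.81, 1.1, 0.87, 0.84, 1.03]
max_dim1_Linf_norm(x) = 1.65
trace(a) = -0.82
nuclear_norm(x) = 16.55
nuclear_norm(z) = 9.75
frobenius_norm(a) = 5.17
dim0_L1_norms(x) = [6.63, 4.38, 4.89, 4.23, 6.68, 5.14, 5.32, 7.53, 2.67]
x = a @ z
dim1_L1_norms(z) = [2.58, 3.25, 2.81, 4.02, 3.24, 1.74, 2.88, 2.59, 2.28]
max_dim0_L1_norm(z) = 3.38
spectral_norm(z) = 1.61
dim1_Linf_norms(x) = [0.94, 0.86, 1.65, 1.38, 1.04, 1.6, 0.97, 1.05, 1.35]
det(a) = 36.95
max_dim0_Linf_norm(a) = 1.28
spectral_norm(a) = 2.52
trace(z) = -0.05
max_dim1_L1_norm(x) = 6.89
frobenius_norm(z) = 3.54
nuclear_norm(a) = 14.51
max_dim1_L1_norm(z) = 4.02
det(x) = -0.72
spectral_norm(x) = 3.29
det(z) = -0.01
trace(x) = -1.44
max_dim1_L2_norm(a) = 2.16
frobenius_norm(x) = 6.35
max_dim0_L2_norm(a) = 2.11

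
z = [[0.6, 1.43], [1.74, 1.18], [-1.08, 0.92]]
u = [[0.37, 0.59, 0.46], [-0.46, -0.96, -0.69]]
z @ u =[[-0.44, -1.02, -0.71], [0.1, -0.11, -0.01], [-0.82, -1.52, -1.13]]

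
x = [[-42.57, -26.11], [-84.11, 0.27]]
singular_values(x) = [95.02, 23.23]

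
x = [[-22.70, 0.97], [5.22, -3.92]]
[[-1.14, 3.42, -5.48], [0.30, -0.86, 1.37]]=x @ [[0.05, -0.15, 0.24], [-0.01, 0.02, -0.03]]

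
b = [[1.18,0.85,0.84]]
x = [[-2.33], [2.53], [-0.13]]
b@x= [[-0.71]]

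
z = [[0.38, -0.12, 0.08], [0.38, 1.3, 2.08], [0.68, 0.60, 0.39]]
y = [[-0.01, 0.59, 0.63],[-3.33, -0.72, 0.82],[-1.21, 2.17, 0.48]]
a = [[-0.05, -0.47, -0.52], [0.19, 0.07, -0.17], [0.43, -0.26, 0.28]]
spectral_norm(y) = 3.67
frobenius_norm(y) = 4.41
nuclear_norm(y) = 6.59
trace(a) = 0.30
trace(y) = -0.25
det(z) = -0.49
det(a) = 0.10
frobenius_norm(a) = 0.95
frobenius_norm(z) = 2.70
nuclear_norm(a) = 1.53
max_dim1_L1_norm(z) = 3.76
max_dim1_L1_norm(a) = 1.04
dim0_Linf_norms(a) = [0.43, 0.47, 0.52]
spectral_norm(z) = 2.60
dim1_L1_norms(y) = [1.23, 4.87, 3.86]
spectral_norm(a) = 0.71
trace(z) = 2.07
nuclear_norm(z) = 3.56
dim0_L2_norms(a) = [0.47, 0.54, 0.61]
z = y @ a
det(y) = -4.72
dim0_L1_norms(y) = [4.55, 3.48, 1.93]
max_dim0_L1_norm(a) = 0.97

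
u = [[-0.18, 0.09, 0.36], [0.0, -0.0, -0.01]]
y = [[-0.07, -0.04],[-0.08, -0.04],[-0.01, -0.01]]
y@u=[[0.01, -0.01, -0.02], [0.01, -0.01, -0.03], [0.00, -0.00, -0.0]]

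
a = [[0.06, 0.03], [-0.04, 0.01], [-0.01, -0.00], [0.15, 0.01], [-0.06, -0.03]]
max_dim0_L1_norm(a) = 0.32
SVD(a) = [[-0.36, -0.57],[0.21, -0.45],[0.06, -0.04],[-0.84, 0.37],[0.36, 0.57]] @ diag([0.1792570259471987, 0.03559380070413032]) @ [[-0.99, -0.15], [0.15, -0.99]]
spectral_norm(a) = 0.18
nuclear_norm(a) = 0.21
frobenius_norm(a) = 0.18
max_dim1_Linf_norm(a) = 0.15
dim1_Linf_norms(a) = [0.06, 0.04, 0.01, 0.15, 0.06]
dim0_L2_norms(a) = [0.18, 0.04]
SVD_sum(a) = [[0.06, 0.01], [-0.04, -0.01], [-0.01, -0.00], [0.15, 0.02], [-0.06, -0.01]] + [[-0.00, 0.02], [-0.00, 0.02], [-0.0, 0.0], [0.00, -0.01], [0.0, -0.02]]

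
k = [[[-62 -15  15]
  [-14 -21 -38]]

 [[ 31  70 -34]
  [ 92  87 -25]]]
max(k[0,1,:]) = -14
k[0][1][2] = -38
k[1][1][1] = 87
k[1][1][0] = 92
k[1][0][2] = -34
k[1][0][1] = 70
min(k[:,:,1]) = -21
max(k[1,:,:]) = 92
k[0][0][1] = -15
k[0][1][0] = -14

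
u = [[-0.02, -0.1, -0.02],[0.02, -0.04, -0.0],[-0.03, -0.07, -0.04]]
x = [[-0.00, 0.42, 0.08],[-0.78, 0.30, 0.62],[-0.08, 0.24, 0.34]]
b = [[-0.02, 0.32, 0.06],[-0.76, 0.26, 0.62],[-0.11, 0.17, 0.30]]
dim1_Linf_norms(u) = [0.1, 0.04, 0.07]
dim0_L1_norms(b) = [0.89, 0.75, 0.98]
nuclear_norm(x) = 1.70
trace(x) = 0.64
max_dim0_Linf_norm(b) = 0.76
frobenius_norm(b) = 1.13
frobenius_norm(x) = 1.20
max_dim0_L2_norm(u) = 0.13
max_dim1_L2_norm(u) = 0.1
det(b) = 0.05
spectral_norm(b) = 1.07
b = u + x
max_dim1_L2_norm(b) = 1.01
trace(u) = -0.10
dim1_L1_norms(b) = [0.4, 1.64, 0.58]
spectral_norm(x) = 1.11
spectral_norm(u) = 0.14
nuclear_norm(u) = 0.19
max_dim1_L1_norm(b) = 1.64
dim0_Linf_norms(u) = [0.03, 0.1, 0.04]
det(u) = -0.00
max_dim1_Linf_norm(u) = 0.1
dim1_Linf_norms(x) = [0.42, 0.78, 0.34]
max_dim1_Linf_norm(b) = 0.76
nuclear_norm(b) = 1.52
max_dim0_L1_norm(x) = 1.04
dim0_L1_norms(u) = [0.07, 0.21, 0.06]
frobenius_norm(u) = 0.14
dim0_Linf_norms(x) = [0.78, 0.42, 0.62]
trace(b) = 0.54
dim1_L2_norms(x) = [0.43, 1.04, 0.42]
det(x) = 0.08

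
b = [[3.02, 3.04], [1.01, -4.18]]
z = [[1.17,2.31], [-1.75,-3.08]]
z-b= [[-1.85, -0.73], [-2.76, 1.1]]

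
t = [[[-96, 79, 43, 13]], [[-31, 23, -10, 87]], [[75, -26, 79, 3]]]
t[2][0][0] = 75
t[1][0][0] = -31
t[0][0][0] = -96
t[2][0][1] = -26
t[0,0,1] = 79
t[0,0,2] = 43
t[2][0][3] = 3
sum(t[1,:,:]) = 69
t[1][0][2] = -10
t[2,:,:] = [[75, -26, 79, 3]]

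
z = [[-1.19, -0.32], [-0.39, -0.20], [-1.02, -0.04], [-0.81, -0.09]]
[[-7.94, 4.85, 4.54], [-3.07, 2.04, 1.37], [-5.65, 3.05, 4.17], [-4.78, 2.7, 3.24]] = z @ [[5.35, -2.81, -4.14], [4.91, -4.71, 1.22]]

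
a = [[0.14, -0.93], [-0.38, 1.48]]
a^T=[[0.14, -0.38], [-0.93, 1.48]]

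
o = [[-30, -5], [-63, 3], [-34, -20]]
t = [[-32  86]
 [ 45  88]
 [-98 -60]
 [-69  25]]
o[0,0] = -30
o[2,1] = -20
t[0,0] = -32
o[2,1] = -20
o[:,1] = [-5, 3, -20]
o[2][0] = -34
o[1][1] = 3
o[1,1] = 3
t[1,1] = 88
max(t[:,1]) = 88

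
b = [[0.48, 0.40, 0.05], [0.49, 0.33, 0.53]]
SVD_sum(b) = [[0.41, 0.30, 0.27], [0.55, 0.40, 0.37]] + [[0.07, 0.10, -0.22],  [-0.06, -0.07, 0.16]]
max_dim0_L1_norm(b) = 0.97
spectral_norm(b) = 0.96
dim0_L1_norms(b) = [0.97, 0.73, 0.58]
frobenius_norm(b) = 1.01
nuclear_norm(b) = 1.28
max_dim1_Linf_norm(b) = 0.53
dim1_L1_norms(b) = [0.93, 1.35]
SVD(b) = [[-0.60, -0.80], [-0.80, 0.6]] @ diag([0.9604931559510097, 0.31662737937719365]) @ [[-0.71, -0.52, -0.47], [-0.29, -0.39, 0.87]]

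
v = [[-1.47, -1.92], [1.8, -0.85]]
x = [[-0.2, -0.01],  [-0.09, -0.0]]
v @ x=[[0.47,  0.01], [-0.28,  -0.02]]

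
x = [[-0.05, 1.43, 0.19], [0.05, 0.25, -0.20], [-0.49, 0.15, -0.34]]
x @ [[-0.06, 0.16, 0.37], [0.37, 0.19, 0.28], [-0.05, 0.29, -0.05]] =[[0.52, 0.32, 0.37], [0.1, -0.0, 0.1], [0.1, -0.15, -0.12]]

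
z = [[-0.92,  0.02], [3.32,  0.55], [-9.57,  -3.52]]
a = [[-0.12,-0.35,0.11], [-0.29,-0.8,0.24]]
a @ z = [[-2.10, -0.58], [-4.69, -1.29]]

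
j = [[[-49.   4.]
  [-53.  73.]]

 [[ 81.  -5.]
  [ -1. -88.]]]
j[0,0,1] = 4.0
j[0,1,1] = 73.0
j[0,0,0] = -49.0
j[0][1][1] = 73.0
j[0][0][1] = 4.0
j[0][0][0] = -49.0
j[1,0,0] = 81.0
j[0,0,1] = 4.0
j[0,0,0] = -49.0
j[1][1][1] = -88.0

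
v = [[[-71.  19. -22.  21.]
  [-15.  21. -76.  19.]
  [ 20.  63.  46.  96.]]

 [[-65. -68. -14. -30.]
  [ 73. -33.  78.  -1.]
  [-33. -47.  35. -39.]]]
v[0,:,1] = [19.0, 21.0, 63.0]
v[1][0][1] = -68.0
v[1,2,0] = -33.0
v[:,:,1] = [[19.0, 21.0, 63.0], [-68.0, -33.0, -47.0]]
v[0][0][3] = 21.0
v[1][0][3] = -30.0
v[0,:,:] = [[-71.0, 19.0, -22.0, 21.0], [-15.0, 21.0, -76.0, 19.0], [20.0, 63.0, 46.0, 96.0]]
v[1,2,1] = -47.0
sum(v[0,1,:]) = -51.0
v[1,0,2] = -14.0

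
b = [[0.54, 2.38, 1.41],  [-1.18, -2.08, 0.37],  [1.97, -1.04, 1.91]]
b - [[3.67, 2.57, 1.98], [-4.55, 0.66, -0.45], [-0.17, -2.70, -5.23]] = [[-3.13,-0.19,-0.57], [3.37,-2.74,0.82], [2.14,1.66,7.14]]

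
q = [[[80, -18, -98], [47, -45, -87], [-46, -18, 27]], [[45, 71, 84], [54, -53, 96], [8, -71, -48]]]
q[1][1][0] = 54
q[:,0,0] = [80, 45]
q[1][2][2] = -48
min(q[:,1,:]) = -87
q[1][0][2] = 84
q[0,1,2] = -87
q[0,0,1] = -18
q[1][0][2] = 84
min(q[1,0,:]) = 45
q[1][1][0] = 54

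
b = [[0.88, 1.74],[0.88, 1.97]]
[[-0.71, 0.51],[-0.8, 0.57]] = b @ [[-0.1, 0.07], [-0.36, 0.26]]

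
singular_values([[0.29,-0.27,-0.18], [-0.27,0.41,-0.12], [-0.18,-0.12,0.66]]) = [0.73, 0.62, 0.0]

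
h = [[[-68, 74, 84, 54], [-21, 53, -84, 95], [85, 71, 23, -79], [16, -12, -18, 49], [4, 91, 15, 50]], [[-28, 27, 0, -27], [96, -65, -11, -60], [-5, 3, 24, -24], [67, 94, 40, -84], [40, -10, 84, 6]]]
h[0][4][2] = 15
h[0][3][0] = 16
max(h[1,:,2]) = 84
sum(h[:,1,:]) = 3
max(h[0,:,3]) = 95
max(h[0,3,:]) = 49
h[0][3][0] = 16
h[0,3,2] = -18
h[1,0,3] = -27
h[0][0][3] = 54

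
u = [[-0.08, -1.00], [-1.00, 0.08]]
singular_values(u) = [1.0, 1.0]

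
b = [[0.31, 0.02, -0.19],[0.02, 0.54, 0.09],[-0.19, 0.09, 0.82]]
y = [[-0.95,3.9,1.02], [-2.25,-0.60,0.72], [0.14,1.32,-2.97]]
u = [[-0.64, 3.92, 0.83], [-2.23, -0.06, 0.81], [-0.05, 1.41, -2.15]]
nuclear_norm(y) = 9.68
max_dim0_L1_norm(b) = 1.1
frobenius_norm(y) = 5.80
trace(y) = -4.52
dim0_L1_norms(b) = [0.52, 0.65, 1.1]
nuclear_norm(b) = 1.67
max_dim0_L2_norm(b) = 0.85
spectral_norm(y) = 4.21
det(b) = 0.11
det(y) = -29.40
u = y + b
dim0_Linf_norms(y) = [2.25, 3.9, 2.97]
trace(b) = 1.67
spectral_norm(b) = 0.90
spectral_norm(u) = 4.23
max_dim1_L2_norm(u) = 4.06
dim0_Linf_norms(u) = [2.23, 3.92, 2.15]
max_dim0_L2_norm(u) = 4.17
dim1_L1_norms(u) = [5.39, 3.1, 3.61]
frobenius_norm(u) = 5.36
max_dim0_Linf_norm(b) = 0.82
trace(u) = -2.85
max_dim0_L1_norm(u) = 5.39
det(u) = -20.92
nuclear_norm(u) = 8.78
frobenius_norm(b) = 1.07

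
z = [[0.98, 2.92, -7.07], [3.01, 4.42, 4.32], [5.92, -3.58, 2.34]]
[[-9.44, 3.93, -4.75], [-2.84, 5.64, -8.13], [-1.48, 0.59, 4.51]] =z @ [[-1.06, 0.68, -0.22], [-0.77, 0.90, -1.65], [0.87, -0.09, -0.04]]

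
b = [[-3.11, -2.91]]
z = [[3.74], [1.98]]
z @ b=[[-11.63, -10.88], [-6.16, -5.76]]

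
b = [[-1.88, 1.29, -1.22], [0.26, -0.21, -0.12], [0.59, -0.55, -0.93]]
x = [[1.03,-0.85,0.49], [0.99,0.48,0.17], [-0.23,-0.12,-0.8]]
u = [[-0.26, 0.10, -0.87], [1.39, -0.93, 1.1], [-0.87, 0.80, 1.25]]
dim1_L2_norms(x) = [1.42, 1.11, 0.84]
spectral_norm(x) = 1.63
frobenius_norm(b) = 2.89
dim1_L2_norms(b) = [2.59, 0.36, 1.23]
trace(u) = 0.06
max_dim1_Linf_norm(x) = 1.03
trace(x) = 0.71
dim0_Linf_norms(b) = [1.88, 1.29, 1.22]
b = x @ u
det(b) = 0.00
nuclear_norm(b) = 3.84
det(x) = -1.02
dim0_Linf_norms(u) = [1.39, 0.93, 1.25]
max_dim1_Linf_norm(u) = 1.39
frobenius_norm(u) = 2.79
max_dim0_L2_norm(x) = 1.45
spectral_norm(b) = 2.62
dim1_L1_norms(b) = [4.39, 0.59, 2.07]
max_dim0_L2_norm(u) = 1.88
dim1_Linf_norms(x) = [1.03, 0.99, 0.8]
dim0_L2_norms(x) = [1.45, 0.98, 0.95]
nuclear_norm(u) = 3.93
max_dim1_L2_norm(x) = 1.42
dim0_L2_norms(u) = [1.66, 1.23, 1.88]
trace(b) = -3.02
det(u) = -0.00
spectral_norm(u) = 2.14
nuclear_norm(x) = 3.23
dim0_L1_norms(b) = [2.73, 2.05, 2.27]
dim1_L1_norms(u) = [1.23, 3.42, 2.92]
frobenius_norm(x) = 1.99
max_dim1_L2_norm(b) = 2.59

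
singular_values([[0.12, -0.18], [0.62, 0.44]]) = [0.76, 0.22]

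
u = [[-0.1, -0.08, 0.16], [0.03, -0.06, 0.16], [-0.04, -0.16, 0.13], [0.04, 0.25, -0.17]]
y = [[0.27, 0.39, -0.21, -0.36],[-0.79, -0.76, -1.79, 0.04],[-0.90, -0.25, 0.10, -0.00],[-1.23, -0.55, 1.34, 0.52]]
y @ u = [[-0.02, -0.10, 0.14], [0.13, 0.41, -0.49], [0.08, 0.07, -0.17], [0.07, 0.05, -0.2]]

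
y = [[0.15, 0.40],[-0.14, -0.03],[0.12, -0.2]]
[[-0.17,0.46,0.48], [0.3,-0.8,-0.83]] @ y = [[-0.03, -0.18], [0.06, 0.31]]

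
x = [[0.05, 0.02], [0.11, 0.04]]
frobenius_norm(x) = 0.13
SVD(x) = [[-0.42, -0.91],[-0.91, 0.42]] @ diag([0.12883163435881576, 0.0015524137452372234]) @ [[-0.94, -0.35], [0.35, -0.94]]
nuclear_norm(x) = 0.13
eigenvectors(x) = [[0.43, -0.36], [0.9, 0.93]]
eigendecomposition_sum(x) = [[0.05, 0.02], [0.11, 0.04]] + [[-0.0, 0.0],[0.0, -0.0]]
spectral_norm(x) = 0.13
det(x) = -0.00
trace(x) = 0.09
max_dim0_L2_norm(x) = 0.12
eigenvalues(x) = [0.09, -0.0]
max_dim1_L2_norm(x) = 0.12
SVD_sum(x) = [[0.05, 0.02], [0.11, 0.04]] + [[-0.00, 0.0], [0.00, -0.0]]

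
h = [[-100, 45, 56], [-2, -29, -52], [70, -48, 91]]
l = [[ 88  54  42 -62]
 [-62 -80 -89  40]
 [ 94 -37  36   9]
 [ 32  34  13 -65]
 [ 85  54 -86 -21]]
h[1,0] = -2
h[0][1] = 45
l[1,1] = -80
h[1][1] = -29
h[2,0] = 70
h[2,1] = -48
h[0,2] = 56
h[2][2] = 91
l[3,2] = 13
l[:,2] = [42, -89, 36, 13, -86]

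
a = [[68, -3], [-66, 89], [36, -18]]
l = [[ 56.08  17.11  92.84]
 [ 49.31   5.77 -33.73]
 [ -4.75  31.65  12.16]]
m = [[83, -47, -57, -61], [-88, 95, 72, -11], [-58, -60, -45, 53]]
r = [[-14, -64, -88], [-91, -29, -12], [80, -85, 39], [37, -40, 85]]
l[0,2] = 92.84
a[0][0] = 68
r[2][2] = 39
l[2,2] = 12.16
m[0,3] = -61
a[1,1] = 89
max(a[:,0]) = 68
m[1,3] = -11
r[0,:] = [-14, -64, -88]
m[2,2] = -45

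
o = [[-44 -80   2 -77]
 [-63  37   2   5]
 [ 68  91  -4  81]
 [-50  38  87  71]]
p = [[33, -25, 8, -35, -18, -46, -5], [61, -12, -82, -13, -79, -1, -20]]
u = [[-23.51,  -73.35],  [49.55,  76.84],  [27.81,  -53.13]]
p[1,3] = -13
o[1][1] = 37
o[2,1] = 91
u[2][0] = 27.81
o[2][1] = 91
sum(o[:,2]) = 87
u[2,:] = [27.81, -53.13]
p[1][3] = -13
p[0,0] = 33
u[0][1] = -73.35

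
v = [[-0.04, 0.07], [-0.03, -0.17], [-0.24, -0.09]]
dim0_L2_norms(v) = [0.25, 0.2]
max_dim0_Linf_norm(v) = 0.24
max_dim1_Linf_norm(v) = 0.24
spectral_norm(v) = 0.28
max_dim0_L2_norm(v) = 0.25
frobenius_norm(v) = 0.32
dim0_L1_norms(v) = [0.31, 0.33]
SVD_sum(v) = [[0.01, 0.0], [-0.1, -0.07], [-0.20, -0.14]] + [[-0.05,  0.07], [0.07,  -0.1], [-0.04,  0.05]]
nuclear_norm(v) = 0.44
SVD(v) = [[0.02, 0.5], [-0.44, -0.77], [-0.90, 0.39]] @ diag([0.2767197404108403, 0.1594559038322418]) @ [[0.82, 0.57], [-0.57, 0.82]]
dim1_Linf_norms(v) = [0.07, 0.17, 0.24]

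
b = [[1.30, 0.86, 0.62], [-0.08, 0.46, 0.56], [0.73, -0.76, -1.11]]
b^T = [[1.3, -0.08, 0.73],[0.86, 0.46, -0.76],[0.62, 0.56, -1.11]]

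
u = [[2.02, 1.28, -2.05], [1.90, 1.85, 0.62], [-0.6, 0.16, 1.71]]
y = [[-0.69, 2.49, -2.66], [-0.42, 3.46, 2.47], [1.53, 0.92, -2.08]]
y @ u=[[4.93, 3.30, -1.59], [4.24, 6.26, 7.23], [6.09, 3.33, -6.12]]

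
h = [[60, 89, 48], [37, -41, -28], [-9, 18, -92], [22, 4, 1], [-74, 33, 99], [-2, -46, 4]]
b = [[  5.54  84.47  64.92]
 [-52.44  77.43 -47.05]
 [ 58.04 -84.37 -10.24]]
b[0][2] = 64.92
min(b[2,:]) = -84.37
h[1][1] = -41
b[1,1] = 77.43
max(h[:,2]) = 99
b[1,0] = -52.44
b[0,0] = 5.54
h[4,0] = -74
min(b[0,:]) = 5.54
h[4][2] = 99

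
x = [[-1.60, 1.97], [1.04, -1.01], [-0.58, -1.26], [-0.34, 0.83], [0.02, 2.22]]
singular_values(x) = [3.68, 1.62]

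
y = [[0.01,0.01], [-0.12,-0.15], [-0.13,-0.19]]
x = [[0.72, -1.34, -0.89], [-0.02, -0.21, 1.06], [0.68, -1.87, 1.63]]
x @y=[[0.28, 0.38], [-0.11, -0.17], [0.02, -0.02]]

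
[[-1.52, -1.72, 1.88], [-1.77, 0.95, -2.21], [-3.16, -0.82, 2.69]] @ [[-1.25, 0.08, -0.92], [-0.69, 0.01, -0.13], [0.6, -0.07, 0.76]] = [[4.21,-0.27,3.05], [0.23,0.02,-0.17], [6.13,-0.45,5.06]]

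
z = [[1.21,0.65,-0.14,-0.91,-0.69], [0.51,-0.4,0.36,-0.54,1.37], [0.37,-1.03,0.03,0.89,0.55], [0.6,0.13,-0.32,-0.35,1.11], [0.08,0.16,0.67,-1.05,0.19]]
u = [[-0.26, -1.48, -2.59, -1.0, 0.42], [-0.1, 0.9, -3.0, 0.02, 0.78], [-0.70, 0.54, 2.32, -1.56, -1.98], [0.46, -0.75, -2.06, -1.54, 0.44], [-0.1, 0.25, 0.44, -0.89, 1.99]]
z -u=[[1.47, 2.13, 2.45, 0.09, -1.11], [0.61, -1.30, 3.36, -0.56, 0.59], [1.07, -1.57, -2.29, 2.45, 2.53], [0.14, 0.88, 1.74, 1.19, 0.67], [0.18, -0.09, 0.23, -0.16, -1.80]]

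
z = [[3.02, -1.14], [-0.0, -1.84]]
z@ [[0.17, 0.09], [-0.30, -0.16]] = [[0.86, 0.45], [0.55, 0.29]]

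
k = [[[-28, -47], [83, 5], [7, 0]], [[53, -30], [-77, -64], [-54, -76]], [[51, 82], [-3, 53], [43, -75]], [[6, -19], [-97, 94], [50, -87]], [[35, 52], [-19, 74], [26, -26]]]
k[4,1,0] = -19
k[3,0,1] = -19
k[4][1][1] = 74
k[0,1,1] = 5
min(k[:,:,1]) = -87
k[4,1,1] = 74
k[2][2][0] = 43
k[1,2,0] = -54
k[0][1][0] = 83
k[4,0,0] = 35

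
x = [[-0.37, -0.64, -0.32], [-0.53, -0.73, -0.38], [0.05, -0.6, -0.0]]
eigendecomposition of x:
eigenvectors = [[0.60+0.00j, (0.34-0.05j), 0.34+0.05j], [0.74+0.00j, (0.2+0.03j), (0.2-0.03j)], [(0.31+0j), (-0.92+0j), -0.92-0.00j]]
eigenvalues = [(-1.32+0j), (0.11+0.02j), (0.11-0.02j)]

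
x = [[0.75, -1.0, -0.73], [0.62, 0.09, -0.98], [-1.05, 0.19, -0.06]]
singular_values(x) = [1.85, 0.81, 0.72]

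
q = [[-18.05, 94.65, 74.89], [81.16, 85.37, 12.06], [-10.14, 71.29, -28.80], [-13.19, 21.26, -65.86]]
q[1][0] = 81.16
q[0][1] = 94.65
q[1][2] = 12.06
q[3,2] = -65.86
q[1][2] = 12.06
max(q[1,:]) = 85.37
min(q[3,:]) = -65.86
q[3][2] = -65.86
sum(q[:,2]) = -7.709999999999994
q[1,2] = 12.06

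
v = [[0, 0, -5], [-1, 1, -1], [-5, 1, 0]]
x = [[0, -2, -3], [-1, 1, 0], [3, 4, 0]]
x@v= [[17, -5, 2], [-1, 1, 4], [-4, 4, -19]]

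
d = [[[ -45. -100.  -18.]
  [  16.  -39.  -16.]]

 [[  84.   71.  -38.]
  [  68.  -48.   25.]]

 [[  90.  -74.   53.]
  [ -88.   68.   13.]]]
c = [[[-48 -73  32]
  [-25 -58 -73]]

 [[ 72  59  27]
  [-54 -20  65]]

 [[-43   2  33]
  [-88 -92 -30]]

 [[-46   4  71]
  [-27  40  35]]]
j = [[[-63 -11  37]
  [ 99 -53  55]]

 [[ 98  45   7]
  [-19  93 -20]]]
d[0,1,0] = 16.0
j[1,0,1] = 45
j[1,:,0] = [98, -19]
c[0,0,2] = 32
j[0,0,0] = -63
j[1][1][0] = -19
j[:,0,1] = [-11, 45]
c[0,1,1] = -58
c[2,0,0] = -43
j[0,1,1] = -53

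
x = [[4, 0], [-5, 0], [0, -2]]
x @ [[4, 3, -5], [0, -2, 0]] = [[16, 12, -20], [-20, -15, 25], [0, 4, 0]]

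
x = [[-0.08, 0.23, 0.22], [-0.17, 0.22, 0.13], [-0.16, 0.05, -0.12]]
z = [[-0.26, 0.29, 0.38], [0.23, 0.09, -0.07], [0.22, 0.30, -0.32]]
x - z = [[0.18,-0.06,-0.16], [-0.4,0.13,0.20], [-0.38,-0.25,0.20]]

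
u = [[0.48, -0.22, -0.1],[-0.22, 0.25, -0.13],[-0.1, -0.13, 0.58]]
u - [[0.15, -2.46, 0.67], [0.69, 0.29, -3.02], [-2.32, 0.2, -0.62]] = [[0.33, 2.24, -0.77], [-0.91, -0.04, 2.89], [2.22, -0.33, 1.2]]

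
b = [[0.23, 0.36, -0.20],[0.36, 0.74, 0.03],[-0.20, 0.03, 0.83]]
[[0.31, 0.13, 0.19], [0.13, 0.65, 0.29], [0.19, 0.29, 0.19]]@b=[[0.08, 0.21, 0.10], [0.21, 0.54, 0.23], [0.11, 0.29, 0.13]]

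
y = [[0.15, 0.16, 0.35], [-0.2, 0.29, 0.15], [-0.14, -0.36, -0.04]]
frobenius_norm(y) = 0.68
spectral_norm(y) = 0.57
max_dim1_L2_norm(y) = 0.41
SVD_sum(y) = [[0.04, 0.28, 0.19], [0.04, 0.24, 0.17], [-0.04, -0.27, -0.19]] + [[0.16,-0.09,0.09],[-0.17,0.09,-0.09],[0.02,-0.01,0.01]] + [[-0.06, -0.04, 0.07], [-0.07, -0.04, 0.08], [-0.12, -0.08, 0.14]]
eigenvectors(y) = [[(0.35+0.51j), (0.35-0.51j), 0.47+0.00j], [0.02+0.45j, (0.02-0.45j), (-0.7+0j)], [-0.64+0.00j, (-0.64-0j), 0.54+0.00j]]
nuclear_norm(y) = 1.11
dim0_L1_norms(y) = [0.49, 0.81, 0.54]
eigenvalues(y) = [(0.05+0.36j), (0.05-0.36j), (0.31+0j)]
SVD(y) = [[-0.61, 0.69, 0.39], [-0.53, -0.72, 0.45], [0.59, 0.07, 0.80]] @ diag([0.5652834953713833, 0.29818334267489766, 0.2440107866712777]) @ [[-0.12, -0.82, -0.56], [0.8, -0.42, 0.44], [-0.59, -0.39, 0.7]]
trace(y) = 0.40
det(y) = 0.04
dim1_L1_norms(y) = [0.66, 0.64, 0.54]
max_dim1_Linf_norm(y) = 0.36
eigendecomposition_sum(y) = [[(0.03+0.12j), (0.13+0.05j), (0.15-0.05j)], [-0.03+0.09j, (0.06+0.08j), (0.11+0.03j)], [(-0.12-0.05j), -0.12+0.09j, (-0.05+0.16j)]] + [[(0.03-0.12j), 0.13-0.05j, 0.15+0.05j], [(-0.03-0.09j), 0.06-0.08j, (0.11-0.03j)], [-0.12+0.05j, (-0.12-0.09j), -0.05-0.16j]] + [[(0.09+0j), -0.11+0.00j, (0.05-0j)],[(-0.14-0j), 0.16-0.00j, -0.07+0.00j],[(0.11+0j), -0.12+0.00j, 0.05-0.00j]]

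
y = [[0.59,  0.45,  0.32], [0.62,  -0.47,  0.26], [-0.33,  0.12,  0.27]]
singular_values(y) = [0.97, 0.67, 0.36]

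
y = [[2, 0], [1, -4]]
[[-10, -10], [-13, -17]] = y@ [[-5, -5], [2, 3]]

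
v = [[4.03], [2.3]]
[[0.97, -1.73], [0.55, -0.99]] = v @ [[0.24, -0.43]]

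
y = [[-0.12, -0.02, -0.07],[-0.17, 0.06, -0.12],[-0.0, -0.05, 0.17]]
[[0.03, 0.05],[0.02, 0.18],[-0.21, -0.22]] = y @ [[0.63, 0.0], [-0.56, 1.02], [-1.38, -0.99]]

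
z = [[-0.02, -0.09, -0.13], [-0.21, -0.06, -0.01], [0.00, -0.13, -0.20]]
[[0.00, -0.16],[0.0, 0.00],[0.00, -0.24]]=z@[[-0.02, -0.05], [0.04, -0.04], [-0.05, 1.24]]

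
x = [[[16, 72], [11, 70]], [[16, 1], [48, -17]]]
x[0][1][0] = 11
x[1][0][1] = 1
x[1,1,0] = 48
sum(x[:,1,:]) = 112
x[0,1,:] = [11, 70]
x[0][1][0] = 11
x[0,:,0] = [16, 11]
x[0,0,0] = 16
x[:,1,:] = [[11, 70], [48, -17]]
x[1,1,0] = 48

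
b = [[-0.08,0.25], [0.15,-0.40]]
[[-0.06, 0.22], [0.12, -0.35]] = b@[[0.95, 0.06], [0.06, 0.89]]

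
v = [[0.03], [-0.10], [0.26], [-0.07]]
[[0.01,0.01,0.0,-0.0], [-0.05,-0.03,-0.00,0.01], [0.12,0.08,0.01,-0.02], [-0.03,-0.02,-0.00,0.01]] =v @ [[0.47, 0.29, 0.04, -0.08]]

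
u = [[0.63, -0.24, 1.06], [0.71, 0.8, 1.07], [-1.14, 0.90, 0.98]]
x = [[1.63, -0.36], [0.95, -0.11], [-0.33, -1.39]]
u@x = [[0.45, -1.67], [1.56, -1.83], [-1.33, -1.05]]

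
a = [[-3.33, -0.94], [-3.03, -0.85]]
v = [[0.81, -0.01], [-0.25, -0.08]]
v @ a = [[-2.67, -0.75], [1.07, 0.30]]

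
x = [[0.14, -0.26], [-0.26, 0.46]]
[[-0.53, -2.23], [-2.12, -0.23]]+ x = [[-0.39,-2.49], [-2.38,0.23]]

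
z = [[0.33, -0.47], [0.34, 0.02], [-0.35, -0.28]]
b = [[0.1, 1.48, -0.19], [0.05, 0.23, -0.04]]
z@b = [[0.01, 0.38, -0.04],[0.04, 0.51, -0.07],[-0.05, -0.58, 0.08]]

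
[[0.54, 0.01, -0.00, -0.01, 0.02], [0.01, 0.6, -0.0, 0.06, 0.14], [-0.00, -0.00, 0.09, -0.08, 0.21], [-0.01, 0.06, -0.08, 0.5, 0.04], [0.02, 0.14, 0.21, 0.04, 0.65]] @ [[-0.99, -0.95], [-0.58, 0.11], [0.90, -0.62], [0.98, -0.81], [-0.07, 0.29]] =[[-0.55,-0.50],[-0.31,0.05],[-0.01,0.07],[0.39,-0.33],[0.08,0.02]]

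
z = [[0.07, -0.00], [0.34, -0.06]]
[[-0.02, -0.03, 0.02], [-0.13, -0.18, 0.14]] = z@ [[-0.26,  -0.38,  0.29],[0.62,  0.90,  -0.66]]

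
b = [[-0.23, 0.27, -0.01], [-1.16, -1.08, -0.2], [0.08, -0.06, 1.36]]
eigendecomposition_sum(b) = [[-0.11+0.57j, (0.13+0.25j), (0.01+0.03j)],  [-0.58-1.06j, -0.54-0.21j, -0.05-0.04j],  [(-0-0.05j), -0.02-0.02j, -0.00-0.00j]] + [[(-0.11-0.57j), 0.13-0.25j, (0.01-0.03j)], [(-0.58+1.06j), (-0.54+0.21j), (-0.05+0.04j)], [(-0+0.05j), (-0.02+0.02j), (-0+0j)]] + [[-0.00-0.00j, 0j, (-0.03-0j)],[-0.01-0.00j, 0j, -0.10-0.00j],[0.09+0.00j, -0.02-0.00j, (1.36+0j)]]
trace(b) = 0.05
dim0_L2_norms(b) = [1.19, 1.11, 1.37]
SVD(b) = [[0.00, -0.03, -1.00], [-0.94, 0.35, -0.01], [0.35, 0.94, -0.03]] @ diag([1.6321479019743779, 1.3226639194978689, 0.3523540579291979]) @ [[0.68, 0.61, 0.41], [-0.24, -0.33, 0.91], [0.69, -0.72, -0.08]]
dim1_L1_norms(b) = [0.51, 2.44, 1.5]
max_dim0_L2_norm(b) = 1.37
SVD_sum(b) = [[0.0, 0.0, 0.00],[-1.04, -0.93, -0.62],[0.39, 0.35, 0.23]] + [[0.01, 0.01, -0.04], [-0.11, -0.15, 0.42], [-0.30, -0.41, 1.13]] + [[-0.24, 0.25, 0.03], [-0.0, 0.0, 0.00], [-0.01, 0.01, 0.0]]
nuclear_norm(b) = 3.31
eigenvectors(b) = [[-0.33-0.28j, -0.33+0.28j, -0.02+0.00j],[0.90+0.00j, 0.90-0.00j, -0.07+0.00j],[0.04+0.02j, 0.04-0.02j, 1.00+0.00j]]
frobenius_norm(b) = 2.13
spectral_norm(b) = 1.63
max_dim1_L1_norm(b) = 2.44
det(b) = 0.76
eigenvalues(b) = [(-0.66+0.36j), (-0.66-0.36j), (1.36+0j)]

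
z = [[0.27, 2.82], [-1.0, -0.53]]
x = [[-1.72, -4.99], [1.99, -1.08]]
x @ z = [[4.53, -2.21],[1.62, 6.18]]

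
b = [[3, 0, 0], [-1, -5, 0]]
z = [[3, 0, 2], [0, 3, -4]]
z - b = [[0, 0, 2], [1, 8, -4]]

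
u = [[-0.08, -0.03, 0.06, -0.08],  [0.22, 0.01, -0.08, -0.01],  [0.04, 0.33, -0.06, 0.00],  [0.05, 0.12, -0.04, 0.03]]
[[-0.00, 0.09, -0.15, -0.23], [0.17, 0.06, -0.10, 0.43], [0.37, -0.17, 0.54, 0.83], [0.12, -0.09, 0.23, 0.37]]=u @ [[0.24, 0.04, -0.54, 1.54], [0.87, -0.63, 1.65, 2.16], [-1.22, -0.57, -0.28, -0.87], [-1.45, -1.39, 1.54, -0.14]]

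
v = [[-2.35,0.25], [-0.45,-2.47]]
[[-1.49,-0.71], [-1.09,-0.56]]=v@[[0.67, 0.32], [0.32, 0.17]]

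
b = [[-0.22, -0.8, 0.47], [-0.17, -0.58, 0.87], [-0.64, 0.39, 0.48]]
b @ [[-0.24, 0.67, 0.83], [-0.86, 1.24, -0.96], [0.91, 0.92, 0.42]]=[[1.17, -0.71, 0.78], [1.33, -0.03, 0.78], [0.26, 0.50, -0.7]]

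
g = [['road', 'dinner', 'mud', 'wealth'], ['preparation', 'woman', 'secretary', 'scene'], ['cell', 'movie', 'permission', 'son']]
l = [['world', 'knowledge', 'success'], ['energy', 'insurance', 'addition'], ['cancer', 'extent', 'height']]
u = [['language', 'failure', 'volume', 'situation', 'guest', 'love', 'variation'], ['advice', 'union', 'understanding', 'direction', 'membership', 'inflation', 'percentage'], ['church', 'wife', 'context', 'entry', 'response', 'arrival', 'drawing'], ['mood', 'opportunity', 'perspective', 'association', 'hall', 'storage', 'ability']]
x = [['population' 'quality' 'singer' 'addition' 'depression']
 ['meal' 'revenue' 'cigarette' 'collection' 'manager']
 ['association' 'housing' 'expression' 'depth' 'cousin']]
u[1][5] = 'inflation'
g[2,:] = ['cell', 'movie', 'permission', 'son']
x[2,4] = 'cousin'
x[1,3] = 'collection'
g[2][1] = 'movie'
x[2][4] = 'cousin'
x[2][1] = 'housing'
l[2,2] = 'height'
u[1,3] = 'direction'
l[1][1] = 'insurance'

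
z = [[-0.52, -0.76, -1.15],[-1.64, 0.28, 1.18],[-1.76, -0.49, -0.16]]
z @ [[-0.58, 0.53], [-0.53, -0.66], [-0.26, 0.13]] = [[1.00, 0.08], [0.50, -0.90], [1.32, -0.63]]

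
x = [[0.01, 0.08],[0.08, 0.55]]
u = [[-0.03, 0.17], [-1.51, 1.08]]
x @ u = [[-0.12, 0.09], [-0.83, 0.61]]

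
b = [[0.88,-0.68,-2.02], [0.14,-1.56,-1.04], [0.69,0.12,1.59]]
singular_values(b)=[3.07, 1.23, 0.96]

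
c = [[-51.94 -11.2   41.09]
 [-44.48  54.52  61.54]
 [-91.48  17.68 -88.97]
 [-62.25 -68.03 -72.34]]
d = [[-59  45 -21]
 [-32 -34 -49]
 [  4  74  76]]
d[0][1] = 45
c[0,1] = -11.2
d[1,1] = -34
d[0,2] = -21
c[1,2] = 61.54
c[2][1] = 17.68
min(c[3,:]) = -72.34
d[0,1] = 45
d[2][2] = 76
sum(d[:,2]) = 6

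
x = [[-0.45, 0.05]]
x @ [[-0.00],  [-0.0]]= [[0.0]]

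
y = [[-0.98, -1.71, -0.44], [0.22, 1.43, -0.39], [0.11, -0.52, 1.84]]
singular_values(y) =[2.47, 1.95, 0.31]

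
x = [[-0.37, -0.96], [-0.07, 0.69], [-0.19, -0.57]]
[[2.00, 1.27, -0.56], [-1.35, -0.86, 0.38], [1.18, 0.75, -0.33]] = x @ [[-0.26, -0.16, 0.07], [-1.98, -1.26, 0.56]]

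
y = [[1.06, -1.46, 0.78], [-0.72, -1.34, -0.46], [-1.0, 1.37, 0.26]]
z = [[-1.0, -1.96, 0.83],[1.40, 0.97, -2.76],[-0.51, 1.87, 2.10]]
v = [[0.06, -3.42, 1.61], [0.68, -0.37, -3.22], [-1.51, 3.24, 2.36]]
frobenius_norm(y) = 3.06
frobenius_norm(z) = 4.92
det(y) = -2.46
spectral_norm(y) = 2.60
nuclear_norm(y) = 4.71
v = z + y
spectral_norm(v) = 5.16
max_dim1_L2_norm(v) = 4.28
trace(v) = 2.05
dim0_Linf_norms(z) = [1.4, 1.96, 2.76]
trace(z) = 2.07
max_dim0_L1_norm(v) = 7.19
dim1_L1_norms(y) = [3.3, 2.52, 2.63]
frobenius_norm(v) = 6.60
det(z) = -1.61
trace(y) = -0.02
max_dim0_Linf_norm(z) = 2.76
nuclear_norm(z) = 7.02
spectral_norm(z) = 3.96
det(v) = -7.92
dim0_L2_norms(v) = [1.66, 4.73, 4.3]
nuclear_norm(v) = 9.64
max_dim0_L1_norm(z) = 5.69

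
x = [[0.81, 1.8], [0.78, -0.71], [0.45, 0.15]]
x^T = [[0.81, 0.78, 0.45],  [1.8, -0.71, 0.15]]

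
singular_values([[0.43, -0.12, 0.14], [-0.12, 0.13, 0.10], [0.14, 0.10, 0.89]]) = [0.93, 0.45, 0.06]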